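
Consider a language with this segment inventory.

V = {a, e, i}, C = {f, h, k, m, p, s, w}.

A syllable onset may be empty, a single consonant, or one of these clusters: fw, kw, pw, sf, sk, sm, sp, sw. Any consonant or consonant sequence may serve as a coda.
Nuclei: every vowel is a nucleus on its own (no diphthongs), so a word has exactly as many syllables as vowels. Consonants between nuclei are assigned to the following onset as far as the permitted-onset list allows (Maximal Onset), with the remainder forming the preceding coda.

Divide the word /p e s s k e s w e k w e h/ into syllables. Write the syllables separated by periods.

Nuclei (vowels): e, e, e, e → 4 syllables.
V1 /e/ – V2 /e/: /ssk/ — longest licit onset from the right is /sk/, leaving /s/ as coda.
V2 /e/ – V3 /e/: /sw/ — entire cluster is a permitted onset → onset /sw/, coda ∅.
V3 /e/ – V4 /e/: /kw/ — entire cluster is a permitted onset → onset /kw/, coda ∅.

pes.ske.swe.kweh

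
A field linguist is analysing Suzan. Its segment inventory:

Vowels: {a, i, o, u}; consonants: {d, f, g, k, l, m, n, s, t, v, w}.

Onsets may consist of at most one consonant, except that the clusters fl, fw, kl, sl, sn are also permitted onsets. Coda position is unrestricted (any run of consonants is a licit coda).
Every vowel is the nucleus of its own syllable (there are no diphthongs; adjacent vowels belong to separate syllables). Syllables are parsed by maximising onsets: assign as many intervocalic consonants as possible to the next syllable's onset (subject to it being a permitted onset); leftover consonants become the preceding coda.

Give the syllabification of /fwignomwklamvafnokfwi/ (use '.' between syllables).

fwig.nomw.klam.vaf.nok.fwi

Nuclei (vowels): i, o, a, a, o, i → 6 syllables.
σ1/σ2 boundary: /gn/; trying suffixes from longest down, /n/ is the first permitted one, so coda /g/ | onset /n/.
σ2/σ3 boundary: cluster /mwkl/ — the longest permitted-onset suffix is /kl/; onset = /kl/, preceding coda = /mw/.
σ3/σ4 boundary: /mv/ splits as /m/ + /v/ (/v/ is the longest suffix that is a licit onset).
σ4/σ5 boundary: /fn/ — longest licit onset from the right is /n/, leaving /f/ as coda.
σ5/σ6 boundary: /kfw/; trying suffixes from longest down, /fw/ is the first permitted one, so coda /k/ | onset /fw/.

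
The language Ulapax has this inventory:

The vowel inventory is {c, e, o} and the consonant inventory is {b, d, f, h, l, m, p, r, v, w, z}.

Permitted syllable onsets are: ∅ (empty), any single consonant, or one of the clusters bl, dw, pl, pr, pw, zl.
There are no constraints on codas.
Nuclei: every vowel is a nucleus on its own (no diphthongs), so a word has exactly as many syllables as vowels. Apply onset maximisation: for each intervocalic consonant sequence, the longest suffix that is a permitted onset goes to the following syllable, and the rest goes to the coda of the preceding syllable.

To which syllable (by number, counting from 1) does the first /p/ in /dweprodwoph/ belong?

2

The vowels are e, o, o — 3 nuclei, so 3 syllables.
/e…o/ gap (V1→V2): /pr/ is a licit onset in full, so it all attaches to the next syllable.
/o…o/ gap (V2→V3): /dw/ is a licit onset in full, so it all attaches to the next syllable.
Putting it together: dwe.pro.dwoph.
The first /p/ is in the onset of syllable 2 (/pro/).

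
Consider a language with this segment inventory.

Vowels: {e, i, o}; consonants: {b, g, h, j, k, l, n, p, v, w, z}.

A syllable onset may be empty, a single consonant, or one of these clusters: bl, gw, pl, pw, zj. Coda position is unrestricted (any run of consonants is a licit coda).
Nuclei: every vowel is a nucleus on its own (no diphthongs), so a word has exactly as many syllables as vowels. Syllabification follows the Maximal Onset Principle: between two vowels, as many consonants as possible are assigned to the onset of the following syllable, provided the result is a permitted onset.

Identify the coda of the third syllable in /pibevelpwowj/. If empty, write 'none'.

Nuclei (vowels): i, e, e, o → 4 syllables.
/i…e/ gap (V1→V2): just /b/ — single C goes to the following onset.
/e…e/ gap (V2→V3): /v/ → onset of the next syllable (single consonants are always licit onsets).
/e…o/ gap (V3→V4): /lpw/; trying suffixes from longest down, /pw/ is the first permitted one, so coda /l/ | onset /pw/.
So the parse is pi.be.vel.pwowj.
Syllable 3 is /vel/: onset /v/, nucleus /e/, coda /l/.

l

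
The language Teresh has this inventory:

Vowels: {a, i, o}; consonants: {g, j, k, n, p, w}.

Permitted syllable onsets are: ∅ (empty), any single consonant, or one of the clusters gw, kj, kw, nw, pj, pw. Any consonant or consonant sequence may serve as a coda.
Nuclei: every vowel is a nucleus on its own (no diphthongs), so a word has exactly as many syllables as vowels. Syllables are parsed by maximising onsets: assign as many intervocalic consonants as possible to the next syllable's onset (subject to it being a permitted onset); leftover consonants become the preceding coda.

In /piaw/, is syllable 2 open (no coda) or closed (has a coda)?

Vowels present: i, a; each is a nucleus, giving 2 syllables.
/i…a/ gap (V1→V2): hiatus — the boundary sits between the two vowels.
Syllabification: pi.aw.
Syllable 2 is /aw/ with coda /w/, so it is closed.

closed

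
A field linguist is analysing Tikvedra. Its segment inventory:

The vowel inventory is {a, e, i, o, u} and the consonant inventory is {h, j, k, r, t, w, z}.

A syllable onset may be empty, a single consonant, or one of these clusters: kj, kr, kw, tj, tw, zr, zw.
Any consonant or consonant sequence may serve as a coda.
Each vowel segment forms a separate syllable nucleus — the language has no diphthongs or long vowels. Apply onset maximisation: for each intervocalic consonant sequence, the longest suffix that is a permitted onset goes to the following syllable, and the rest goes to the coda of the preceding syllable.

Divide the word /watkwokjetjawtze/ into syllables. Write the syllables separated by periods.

Vowels present: a, o, e, a, e; each is a nucleus, giving 5 syllables.
/a…o/ gap (V1→V2): /tkw/; trying suffixes from longest down, /kw/ is the first permitted one, so coda /t/ | onset /kw/.
/o…e/ gap (V2→V3): /kj/ — entire cluster is a permitted onset → onset /kj/, coda ∅.
/e…a/ gap (V3→V4): /tj/ is a licit onset in full, so it all attaches to the next syllable.
/a…e/ gap (V4→V5): /wtz/ splits as /wt/ + /z/ (/z/ is the longest suffix that is a licit onset).

wat.kwo.kje.tjawt.ze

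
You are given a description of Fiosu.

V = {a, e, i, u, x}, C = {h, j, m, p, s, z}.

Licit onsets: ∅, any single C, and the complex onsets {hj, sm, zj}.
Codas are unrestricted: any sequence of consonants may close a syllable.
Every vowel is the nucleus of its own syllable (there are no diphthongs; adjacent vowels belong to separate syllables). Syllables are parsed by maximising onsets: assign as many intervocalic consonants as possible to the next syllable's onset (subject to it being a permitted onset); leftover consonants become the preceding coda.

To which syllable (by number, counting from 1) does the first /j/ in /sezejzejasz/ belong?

2

Vowels present: e, e, e, a; each is a nucleus, giving 4 syllables.
V1 /e/ – V2 /e/: just /z/ — single C goes to the following onset.
V2 /e/ – V3 /e/: cluster /jz/ — the longest permitted-onset suffix is /z/; onset = /z/, preceding coda = /j/.
V3 /e/ – V4 /a/: /j/ is a single consonant, so it becomes the next onset.
So the parse is se.zej.ze.jasz.
The first /j/ is in the coda of syllable 2 (/zej/).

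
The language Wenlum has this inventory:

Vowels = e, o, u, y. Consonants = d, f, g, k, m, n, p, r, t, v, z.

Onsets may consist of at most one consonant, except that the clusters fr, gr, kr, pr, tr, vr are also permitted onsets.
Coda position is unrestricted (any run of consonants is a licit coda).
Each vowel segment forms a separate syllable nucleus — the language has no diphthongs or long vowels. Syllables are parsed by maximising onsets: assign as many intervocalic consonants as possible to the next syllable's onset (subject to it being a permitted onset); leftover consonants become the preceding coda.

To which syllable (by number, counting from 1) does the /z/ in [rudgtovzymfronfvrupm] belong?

3

The vowels are u, o, y, o, u — 5 nuclei, so 5 syllables.
/u…o/ gap (V1→V2): /dgt/; trying suffixes from longest down, /t/ is the first permitted one, so coda /dg/ | onset /t/.
/o…y/ gap (V2→V3): cluster /vz/ — the longest permitted-onset suffix is /z/; onset = /z/, preceding coda = /v/.
/y…o/ gap (V3→V4): /mfr/; trying suffixes from longest down, /fr/ is the first permitted one, so coda /m/ | onset /fr/.
/o…u/ gap (V4→V5): /nfvr/; trying suffixes from longest down, /vr/ is the first permitted one, so coda /nf/ | onset /vr/.
Putting it together: rudg.tov.zym.fronf.vrupm.
The /z/ is in the onset of syllable 3 (/zym/).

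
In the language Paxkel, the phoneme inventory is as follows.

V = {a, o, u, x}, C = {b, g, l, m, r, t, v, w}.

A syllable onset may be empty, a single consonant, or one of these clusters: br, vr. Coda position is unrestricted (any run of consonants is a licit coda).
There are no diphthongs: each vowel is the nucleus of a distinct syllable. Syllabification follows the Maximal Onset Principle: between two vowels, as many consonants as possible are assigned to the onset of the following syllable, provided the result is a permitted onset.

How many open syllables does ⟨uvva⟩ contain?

Nuclei (vowels): u, a → 2 syllables.
V1 /u/ – V2 /a/: /vv/ — longest licit onset from the right is /v/, leaving /v/ as coda.
Result: uv.va.
Classifying each syllable: /uv/ (closed), /va/ (open).
Open syllables: 1.

1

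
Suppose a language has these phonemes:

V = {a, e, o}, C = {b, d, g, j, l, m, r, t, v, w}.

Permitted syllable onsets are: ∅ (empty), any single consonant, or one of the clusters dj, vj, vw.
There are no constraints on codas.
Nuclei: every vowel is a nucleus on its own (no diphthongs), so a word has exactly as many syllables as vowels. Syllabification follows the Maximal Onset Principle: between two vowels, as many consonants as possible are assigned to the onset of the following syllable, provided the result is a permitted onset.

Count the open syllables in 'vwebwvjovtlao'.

Nuclei (vowels): e, o, a, o → 4 syllables.
/e…o/ gap (V1→V2): /bwvj/ — longest licit onset from the right is /vj/, leaving /bw/ as coda.
/o…a/ gap (V2→V3): /vtl/ — longest licit onset from the right is /l/, leaving /vt/ as coda.
/a…o/ gap (V3→V4): nothing intervenes; syllable break is V.V.
Syllabification: vwebw.vjovt.la.o.
Classifying each syllable: /vwebw/ (closed), /vjovt/ (closed), /la/ (open), /o/ (open).
Open syllables: 2.

2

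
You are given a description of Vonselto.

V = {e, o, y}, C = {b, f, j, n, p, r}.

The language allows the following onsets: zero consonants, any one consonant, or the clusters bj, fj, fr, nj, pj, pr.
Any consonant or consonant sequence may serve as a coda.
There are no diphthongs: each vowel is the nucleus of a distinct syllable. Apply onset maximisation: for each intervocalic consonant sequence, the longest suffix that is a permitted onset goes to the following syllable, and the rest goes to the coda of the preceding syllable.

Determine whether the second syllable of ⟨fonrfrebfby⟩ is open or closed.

closed

Nuclei (vowels): o, e, y → 3 syllables.
/o…e/ gap (V1→V2): cluster /nrfr/ — the longest permitted-onset suffix is /fr/; onset = /fr/, preceding coda = /nr/.
/e…y/ gap (V2→V3): /bfb/ splits as /bf/ + /b/ (/b/ is the longest suffix that is a licit onset).
Syllabification: fonr.frebf.by.
Syllable 2 is /frebf/ with coda /bf/, so it is closed.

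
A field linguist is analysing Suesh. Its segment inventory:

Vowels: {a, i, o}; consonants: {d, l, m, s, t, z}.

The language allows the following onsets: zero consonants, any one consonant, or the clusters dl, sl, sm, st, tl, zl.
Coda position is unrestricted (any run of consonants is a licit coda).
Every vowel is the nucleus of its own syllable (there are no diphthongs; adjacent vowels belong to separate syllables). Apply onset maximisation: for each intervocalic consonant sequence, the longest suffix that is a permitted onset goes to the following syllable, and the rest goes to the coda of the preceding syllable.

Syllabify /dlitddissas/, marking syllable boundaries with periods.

Nuclei (vowels): i, i, a → 3 syllables.
/i…i/ gap (V1→V2): /tdd/ — longest licit onset from the right is /d/, leaving /td/ as coda.
/i…a/ gap (V2→V3): /ss/; trying suffixes from longest down, /s/ is the first permitted one, so coda /s/ | onset /s/.

dlitd.dis.sas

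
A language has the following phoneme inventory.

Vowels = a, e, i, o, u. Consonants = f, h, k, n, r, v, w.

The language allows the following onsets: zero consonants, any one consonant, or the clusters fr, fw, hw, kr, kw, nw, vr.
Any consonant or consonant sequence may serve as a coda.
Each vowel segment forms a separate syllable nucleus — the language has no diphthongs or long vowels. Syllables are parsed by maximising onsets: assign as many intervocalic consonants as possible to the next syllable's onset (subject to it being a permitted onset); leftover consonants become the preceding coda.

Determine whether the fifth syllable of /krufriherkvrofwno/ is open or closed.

The vowels are u, i, e, o, o — 5 nuclei, so 5 syllables.
/u…i/ gap (V1→V2): cluster /fr/ — /fr/ is itself a permitted onset, so the whole cluster goes right; preceding coda = ∅.
/i…e/ gap (V2→V3): /h/ → onset of the next syllable (single consonants are always licit onsets).
/e…o/ gap (V3→V4): cluster /rkvr/ — the longest permitted-onset suffix is /vr/; onset = /vr/, preceding coda = /rk/.
/o…o/ gap (V4→V5): cluster /fwn/ — the longest permitted-onset suffix is /n/; onset = /n/, preceding coda = /fw/.
Result: kru.fri.herk.vrofw.no.
Syllable 5 is /no/; it ends in its nucleus with no coda, so it is open.

open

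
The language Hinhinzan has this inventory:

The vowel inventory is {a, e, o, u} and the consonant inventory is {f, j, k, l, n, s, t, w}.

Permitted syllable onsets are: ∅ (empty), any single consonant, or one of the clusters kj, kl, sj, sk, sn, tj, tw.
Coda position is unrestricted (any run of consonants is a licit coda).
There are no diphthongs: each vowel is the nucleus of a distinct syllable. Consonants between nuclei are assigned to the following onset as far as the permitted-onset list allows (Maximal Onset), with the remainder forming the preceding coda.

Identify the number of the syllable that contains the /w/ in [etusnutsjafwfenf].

4

Nuclei (vowels): e, u, u, a, e → 5 syllables.
Between /e/ (V1) and /u/ (V2): just /t/ — single C goes to the following onset.
Between /u/ (V2) and /u/ (V3): /sn/ — entire cluster is a permitted onset → onset /sn/, coda ∅.
Between /u/ (V3) and /a/ (V4): cluster /tsj/ — the longest permitted-onset suffix is /sj/; onset = /sj/, preceding coda = /t/.
Between /a/ (V4) and /e/ (V5): /fwf/ — longest licit onset from the right is /f/, leaving /fw/ as coda.
Syllabification: e.tu.snut.sjafw.fenf.
The /w/ is in the coda of syllable 4 (/sjafw/).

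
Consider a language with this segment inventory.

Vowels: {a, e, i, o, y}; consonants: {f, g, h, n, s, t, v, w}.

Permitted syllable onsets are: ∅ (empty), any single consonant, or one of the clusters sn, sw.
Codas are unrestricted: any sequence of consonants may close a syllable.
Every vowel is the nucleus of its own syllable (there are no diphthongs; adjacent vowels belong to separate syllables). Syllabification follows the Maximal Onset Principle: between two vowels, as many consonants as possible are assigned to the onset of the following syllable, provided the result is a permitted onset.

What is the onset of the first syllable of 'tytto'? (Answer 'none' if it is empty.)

Nuclei (vowels): y, o → 2 syllables.
/y…o/ gap (V1→V2): /tt/ splits as /t/ + /t/ (/t/ is the longest suffix that is a licit onset).
Result: tyt.to.
Syllable 1 is /tyt/: onset /t/, nucleus /y/, coda /t/.

t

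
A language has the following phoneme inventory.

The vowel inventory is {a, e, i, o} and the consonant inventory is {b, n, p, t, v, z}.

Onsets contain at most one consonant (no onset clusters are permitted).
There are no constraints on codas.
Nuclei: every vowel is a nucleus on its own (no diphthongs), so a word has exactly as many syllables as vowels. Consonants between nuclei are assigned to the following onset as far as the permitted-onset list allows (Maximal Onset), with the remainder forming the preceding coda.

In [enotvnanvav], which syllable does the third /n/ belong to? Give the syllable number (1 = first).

3

Vowels present: e, o, a, a; each is a nucleus, giving 4 syllables.
σ1/σ2 boundary: /n/ → onset of the next syllable (single consonants are always licit onsets).
σ2/σ3 boundary: /tvn/ splits as /tv/ + /n/ (/n/ is the longest suffix that is a licit onset).
σ3/σ4 boundary: cluster /nv/ — the longest permitted-onset suffix is /v/; onset = /v/, preceding coda = /n/.
Syllabification: e.notv.nan.vav.
The third /n/ is in the coda of syllable 3 (/nan/).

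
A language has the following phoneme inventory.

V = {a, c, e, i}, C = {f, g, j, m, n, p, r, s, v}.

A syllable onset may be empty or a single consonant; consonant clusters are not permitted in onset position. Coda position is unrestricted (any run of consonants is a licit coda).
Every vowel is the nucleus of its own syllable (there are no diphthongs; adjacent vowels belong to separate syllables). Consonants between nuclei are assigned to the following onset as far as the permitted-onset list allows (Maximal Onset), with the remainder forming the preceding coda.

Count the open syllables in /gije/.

Nuclei (vowels): i, e → 2 syllables.
σ1/σ2 boundary: just /j/ — single C goes to the following onset.
So the parse is gi.je.
Classifying each syllable: /gi/ (open), /je/ (open).
Open syllables: 2.

2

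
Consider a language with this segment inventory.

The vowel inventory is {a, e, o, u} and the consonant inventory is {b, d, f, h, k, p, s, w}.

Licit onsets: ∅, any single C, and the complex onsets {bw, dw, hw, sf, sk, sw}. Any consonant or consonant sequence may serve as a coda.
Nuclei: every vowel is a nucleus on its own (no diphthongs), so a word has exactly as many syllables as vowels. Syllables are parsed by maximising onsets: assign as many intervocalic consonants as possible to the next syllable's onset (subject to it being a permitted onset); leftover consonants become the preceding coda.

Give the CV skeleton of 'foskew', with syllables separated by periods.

Vowels present: o, e; each is a nucleus, giving 2 syllables.
Between /o/ (V1) and /e/ (V2): /sk/ — entire cluster is a permitted onset → onset /sk/, coda ∅.
Result: fo.skew.
Mapping each syllable to C/V: /fo/ → CV, /skew/ → CCVC.

CV.CCVC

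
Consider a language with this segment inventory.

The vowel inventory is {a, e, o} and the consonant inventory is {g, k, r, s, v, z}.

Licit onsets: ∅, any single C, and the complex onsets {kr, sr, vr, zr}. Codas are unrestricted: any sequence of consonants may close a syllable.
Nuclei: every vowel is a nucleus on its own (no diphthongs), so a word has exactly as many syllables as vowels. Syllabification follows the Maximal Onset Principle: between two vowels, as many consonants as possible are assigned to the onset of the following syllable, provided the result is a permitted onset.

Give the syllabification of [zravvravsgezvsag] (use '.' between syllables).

zrav.vravs.gezv.sag

The vowels are a, a, e, a — 4 nuclei, so 4 syllables.
V1 /a/ – V2 /a/: /vvr/ — longest licit onset from the right is /vr/, leaving /v/ as coda.
V2 /a/ – V3 /e/: /vsg/; trying suffixes from longest down, /g/ is the first permitted one, so coda /vs/ | onset /g/.
V3 /e/ – V4 /a/: /zvs/ — longest licit onset from the right is /s/, leaving /zv/ as coda.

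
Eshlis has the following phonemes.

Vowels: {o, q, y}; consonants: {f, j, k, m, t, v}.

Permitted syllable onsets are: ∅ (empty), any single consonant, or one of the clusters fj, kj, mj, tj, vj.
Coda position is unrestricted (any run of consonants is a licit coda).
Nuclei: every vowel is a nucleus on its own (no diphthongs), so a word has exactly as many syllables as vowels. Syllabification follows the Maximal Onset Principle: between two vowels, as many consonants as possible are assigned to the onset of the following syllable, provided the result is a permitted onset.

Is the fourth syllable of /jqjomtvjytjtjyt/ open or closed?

closed

Vowels present: q, o, y, y; each is a nucleus, giving 4 syllables.
V1 /q/ – V2 /o/: /j/ → onset of the next syllable (single consonants are always licit onsets).
V2 /o/ – V3 /y/: cluster /mtvj/ — the longest permitted-onset suffix is /vj/; onset = /vj/, preceding coda = /mt/.
V3 /y/ – V4 /y/: /tjtj/ — longest licit onset from the right is /tj/, leaving /tj/ as coda.
Syllabification: jq.jomt.vjytj.tjyt.
Syllable 4 is /tjyt/ with coda /t/, so it is closed.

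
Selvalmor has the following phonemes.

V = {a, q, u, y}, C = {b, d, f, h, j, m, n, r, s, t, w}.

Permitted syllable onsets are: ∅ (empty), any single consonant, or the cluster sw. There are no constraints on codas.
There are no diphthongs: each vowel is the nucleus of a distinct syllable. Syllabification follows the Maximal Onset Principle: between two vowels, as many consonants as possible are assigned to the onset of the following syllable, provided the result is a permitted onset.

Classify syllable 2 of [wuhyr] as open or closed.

closed

Nuclei (vowels): u, y → 2 syllables.
V1 /u/ – V2 /y/: /h/ is a single consonant, so it becomes the next onset.
So the parse is wu.hyr.
Syllable 2 is /hyr/ with coda /r/, so it is closed.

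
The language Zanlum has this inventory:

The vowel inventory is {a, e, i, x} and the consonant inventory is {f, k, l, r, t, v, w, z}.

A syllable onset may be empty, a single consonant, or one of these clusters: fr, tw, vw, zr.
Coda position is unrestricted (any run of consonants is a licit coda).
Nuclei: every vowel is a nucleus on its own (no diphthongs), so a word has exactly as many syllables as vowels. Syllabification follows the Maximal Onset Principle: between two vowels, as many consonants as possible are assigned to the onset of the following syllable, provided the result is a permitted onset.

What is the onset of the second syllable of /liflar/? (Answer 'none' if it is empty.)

l

The vowels are i, a — 2 nuclei, so 2 syllables.
σ1/σ2 boundary: /fl/ — longest licit onset from the right is /l/, leaving /f/ as coda.
Putting it together: lif.lar.
Syllable 2 is /lar/: onset /l/, nucleus /a/, coda /r/.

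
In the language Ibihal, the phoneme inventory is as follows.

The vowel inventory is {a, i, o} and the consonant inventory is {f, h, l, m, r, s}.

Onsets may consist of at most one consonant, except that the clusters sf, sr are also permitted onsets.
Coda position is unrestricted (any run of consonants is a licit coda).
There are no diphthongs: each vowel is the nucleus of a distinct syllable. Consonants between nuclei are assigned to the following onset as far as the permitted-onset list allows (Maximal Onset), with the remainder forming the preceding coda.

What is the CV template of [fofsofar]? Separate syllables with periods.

Vowels present: o, o, a; each is a nucleus, giving 3 syllables.
Between /o/ (V1) and /o/ (V2): /fs/ splits as /f/ + /s/ (/s/ is the longest suffix that is a licit onset).
Between /o/ (V2) and /a/ (V3): /f/ → onset of the next syllable (single consonants are always licit onsets).
So the parse is fof.so.far.
Mapping each syllable to C/V: /fof/ → CVC, /so/ → CV, /far/ → CVC.

CVC.CV.CVC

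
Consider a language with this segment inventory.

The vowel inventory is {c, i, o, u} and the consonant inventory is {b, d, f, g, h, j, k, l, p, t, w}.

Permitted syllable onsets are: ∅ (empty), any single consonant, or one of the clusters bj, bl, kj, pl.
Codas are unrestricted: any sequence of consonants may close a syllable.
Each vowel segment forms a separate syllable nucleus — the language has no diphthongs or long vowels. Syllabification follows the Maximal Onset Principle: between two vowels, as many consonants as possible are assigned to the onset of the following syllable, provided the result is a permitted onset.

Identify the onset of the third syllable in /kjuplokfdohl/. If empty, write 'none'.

Vowels present: u, o, o; each is a nucleus, giving 3 syllables.
Between /u/ (V1) and /o/ (V2): /pl/ — entire cluster is a permitted onset → onset /pl/, coda ∅.
Between /o/ (V2) and /o/ (V3): /kfd/; trying suffixes from longest down, /d/ is the first permitted one, so coda /kf/ | onset /d/.
Result: kju.plokf.dohl.
Syllable 3 is /dohl/: onset /d/, nucleus /o/, coda /hl/.

d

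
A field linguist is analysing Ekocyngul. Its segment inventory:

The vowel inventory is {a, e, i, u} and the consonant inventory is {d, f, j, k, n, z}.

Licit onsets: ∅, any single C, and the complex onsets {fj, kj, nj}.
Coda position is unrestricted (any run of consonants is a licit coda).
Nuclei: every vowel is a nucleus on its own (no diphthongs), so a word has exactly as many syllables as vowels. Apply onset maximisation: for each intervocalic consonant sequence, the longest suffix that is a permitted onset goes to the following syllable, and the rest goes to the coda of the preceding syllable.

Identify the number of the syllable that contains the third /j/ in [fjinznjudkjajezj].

3

Nuclei (vowels): i, u, a, e → 4 syllables.
V1 /i/ – V2 /u/: /nznj/; trying suffixes from longest down, /nj/ is the first permitted one, so coda /nz/ | onset /nj/.
V2 /u/ – V3 /a/: /dkj/ splits as /d/ + /kj/ (/kj/ is the longest suffix that is a licit onset).
V3 /a/ – V4 /e/: /j/ → onset of the next syllable (single consonants are always licit onsets).
So the parse is fjinz.njud.kja.jezj.
The third /j/ is in the onset of syllable 3 (/kja/).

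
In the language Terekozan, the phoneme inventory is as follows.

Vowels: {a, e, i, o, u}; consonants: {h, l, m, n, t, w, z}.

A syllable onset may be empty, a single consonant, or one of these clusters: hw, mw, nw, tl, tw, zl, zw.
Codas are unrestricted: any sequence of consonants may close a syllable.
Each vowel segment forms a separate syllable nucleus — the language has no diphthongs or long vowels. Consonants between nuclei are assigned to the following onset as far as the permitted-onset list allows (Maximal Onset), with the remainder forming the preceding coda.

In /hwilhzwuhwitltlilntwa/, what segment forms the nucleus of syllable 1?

i

Nuclei (vowels): i, u, i, i, a → 5 syllables.
The first nucleus (vowel 1 from the left) is /i/.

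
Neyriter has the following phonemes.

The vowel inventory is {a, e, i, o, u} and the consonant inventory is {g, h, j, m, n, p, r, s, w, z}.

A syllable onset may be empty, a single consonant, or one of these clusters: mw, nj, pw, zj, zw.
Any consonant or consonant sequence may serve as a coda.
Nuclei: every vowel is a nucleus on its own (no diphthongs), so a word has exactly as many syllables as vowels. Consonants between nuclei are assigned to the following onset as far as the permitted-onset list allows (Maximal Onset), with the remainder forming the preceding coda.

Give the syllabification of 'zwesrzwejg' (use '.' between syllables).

zwesr.zwejg

The vowels are e, e — 2 nuclei, so 2 syllables.
Between /e/ (V1) and /e/ (V2): cluster /srzw/ — the longest permitted-onset suffix is /zw/; onset = /zw/, preceding coda = /sr/.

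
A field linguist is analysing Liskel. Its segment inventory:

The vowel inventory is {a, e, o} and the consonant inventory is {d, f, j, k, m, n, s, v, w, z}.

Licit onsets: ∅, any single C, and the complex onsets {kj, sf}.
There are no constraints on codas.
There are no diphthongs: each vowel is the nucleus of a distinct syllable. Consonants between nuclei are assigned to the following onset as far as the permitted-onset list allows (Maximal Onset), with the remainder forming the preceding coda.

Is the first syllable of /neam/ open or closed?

Vowels present: e, a; each is a nucleus, giving 2 syllables.
/e…a/ gap (V1→V2): nothing intervenes; syllable break is V.V.
Syllabification: ne.am.
Syllable 1 is /ne/; it ends in its nucleus with no coda, so it is open.

open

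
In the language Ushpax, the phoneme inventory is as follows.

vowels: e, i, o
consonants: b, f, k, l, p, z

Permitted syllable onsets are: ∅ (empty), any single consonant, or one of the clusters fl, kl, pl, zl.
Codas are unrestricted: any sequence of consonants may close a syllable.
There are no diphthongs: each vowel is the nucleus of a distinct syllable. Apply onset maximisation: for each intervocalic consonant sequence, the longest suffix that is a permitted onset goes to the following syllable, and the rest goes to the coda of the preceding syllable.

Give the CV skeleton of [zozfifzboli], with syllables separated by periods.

Nuclei (vowels): o, i, o, i → 4 syllables.
σ1/σ2 boundary: /zf/; trying suffixes from longest down, /f/ is the first permitted one, so coda /z/ | onset /f/.
σ2/σ3 boundary: /fzb/ — longest licit onset from the right is /b/, leaving /fz/ as coda.
σ3/σ4 boundary: /l/ is a single consonant, so it becomes the next onset.
Syllabification: zoz.fifz.bo.li.
Mapping each syllable to C/V: /zoz/ → CVC, /fifz/ → CVCC, /bo/ → CV, /li/ → CV.

CVC.CVCC.CV.CV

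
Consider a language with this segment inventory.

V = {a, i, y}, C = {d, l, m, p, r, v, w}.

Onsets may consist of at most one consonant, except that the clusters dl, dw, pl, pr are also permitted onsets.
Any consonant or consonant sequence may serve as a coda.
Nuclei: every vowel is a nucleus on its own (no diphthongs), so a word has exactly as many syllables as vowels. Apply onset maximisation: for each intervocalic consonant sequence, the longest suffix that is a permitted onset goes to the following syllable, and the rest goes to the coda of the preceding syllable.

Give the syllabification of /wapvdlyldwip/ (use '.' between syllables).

Vowels present: a, y, i; each is a nucleus, giving 3 syllables.
σ1/σ2 boundary: /pvdl/; trying suffixes from longest down, /dl/ is the first permitted one, so coda /pv/ | onset /dl/.
σ2/σ3 boundary: /ldw/ splits as /l/ + /dw/ (/dw/ is the longest suffix that is a licit onset).

wapv.dlyl.dwip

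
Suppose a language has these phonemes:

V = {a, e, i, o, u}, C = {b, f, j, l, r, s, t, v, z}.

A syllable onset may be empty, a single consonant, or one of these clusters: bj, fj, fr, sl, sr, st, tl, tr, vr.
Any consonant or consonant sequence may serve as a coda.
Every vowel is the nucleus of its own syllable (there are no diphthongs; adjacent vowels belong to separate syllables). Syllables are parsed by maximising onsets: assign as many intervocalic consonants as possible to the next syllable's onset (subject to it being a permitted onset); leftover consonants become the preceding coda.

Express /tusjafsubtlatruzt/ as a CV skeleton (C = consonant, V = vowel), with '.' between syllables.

Nuclei (vowels): u, a, u, a, u → 5 syllables.
/u…a/ gap (V1→V2): /sj/; trying suffixes from longest down, /j/ is the first permitted one, so coda /s/ | onset /j/.
/a…u/ gap (V2→V3): /fs/ splits as /f/ + /s/ (/s/ is the longest suffix that is a licit onset).
/u…a/ gap (V3→V4): /btl/ — longest licit onset from the right is /tl/, leaving /b/ as coda.
/a…u/ gap (V4→V5): /tr/ — entire cluster is a permitted onset → onset /tr/, coda ∅.
Result: tus.jaf.sub.tla.truzt.
Mapping each syllable to C/V: /tus/ → CVC, /jaf/ → CVC, /sub/ → CVC, /tla/ → CCV, /truzt/ → CCVCC.

CVC.CVC.CVC.CCV.CCVCC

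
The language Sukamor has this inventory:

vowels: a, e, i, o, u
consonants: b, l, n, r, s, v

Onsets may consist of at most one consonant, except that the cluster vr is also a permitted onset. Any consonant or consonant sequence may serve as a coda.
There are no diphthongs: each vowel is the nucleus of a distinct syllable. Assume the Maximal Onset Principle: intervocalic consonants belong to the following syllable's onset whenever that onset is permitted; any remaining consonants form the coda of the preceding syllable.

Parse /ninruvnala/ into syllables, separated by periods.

nin.ruv.na.la

The vowels are i, u, a, a — 4 nuclei, so 4 syllables.
σ1/σ2 boundary: /nr/ — longest licit onset from the right is /r/, leaving /n/ as coda.
σ2/σ3 boundary: /vn/ splits as /v/ + /n/ (/n/ is the longest suffix that is a licit onset).
σ3/σ4 boundary: just /l/ — single C goes to the following onset.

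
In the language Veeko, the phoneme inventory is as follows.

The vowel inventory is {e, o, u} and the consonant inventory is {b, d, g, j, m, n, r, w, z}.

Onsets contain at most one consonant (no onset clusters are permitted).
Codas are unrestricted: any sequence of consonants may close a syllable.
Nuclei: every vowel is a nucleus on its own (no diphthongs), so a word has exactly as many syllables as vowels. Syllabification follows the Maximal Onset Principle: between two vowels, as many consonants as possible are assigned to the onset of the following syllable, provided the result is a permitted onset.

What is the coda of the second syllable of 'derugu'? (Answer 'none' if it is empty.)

Nuclei (vowels): e, u, u → 3 syllables.
/e…u/ gap (V1→V2): just /r/ — single C goes to the following onset.
/u…u/ gap (V2→V3): just /g/ — single C goes to the following onset.
Syllabification: de.ru.gu.
Syllable 2 is /ru/: onset /r/, nucleus /u/, coda ∅.

none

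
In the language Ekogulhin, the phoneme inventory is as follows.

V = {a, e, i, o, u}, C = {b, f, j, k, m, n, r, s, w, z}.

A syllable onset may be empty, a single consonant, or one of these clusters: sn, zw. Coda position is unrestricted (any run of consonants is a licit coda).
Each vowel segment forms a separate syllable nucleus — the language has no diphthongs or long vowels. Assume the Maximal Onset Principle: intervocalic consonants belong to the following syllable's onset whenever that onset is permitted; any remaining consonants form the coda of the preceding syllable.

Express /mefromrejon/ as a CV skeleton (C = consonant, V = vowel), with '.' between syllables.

Nuclei (vowels): e, o, e, o → 4 syllables.
/e…o/ gap (V1→V2): /fr/; trying suffixes from longest down, /r/ is the first permitted one, so coda /f/ | onset /r/.
/o…e/ gap (V2→V3): cluster /mr/ — the longest permitted-onset suffix is /r/; onset = /r/, preceding coda = /m/.
/e…o/ gap (V3→V4): just /j/ — single C goes to the following onset.
Putting it together: mef.rom.re.jon.
Mapping each syllable to C/V: /mef/ → CVC, /rom/ → CVC, /re/ → CV, /jon/ → CVC.

CVC.CVC.CV.CVC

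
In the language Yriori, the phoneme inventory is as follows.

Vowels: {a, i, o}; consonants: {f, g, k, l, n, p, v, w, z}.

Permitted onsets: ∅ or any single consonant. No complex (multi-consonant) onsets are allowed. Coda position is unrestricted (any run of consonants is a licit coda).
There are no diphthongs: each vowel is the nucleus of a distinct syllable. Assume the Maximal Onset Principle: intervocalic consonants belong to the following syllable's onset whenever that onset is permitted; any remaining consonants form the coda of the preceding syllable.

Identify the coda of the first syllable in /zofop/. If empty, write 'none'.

none

Nuclei (vowels): o, o → 2 syllables.
Between /o/ (V1) and /o/ (V2): /f/ → onset of the next syllable (single consonants are always licit onsets).
Result: zo.fop.
Syllable 1 is /zo/: onset /z/, nucleus /o/, coda ∅.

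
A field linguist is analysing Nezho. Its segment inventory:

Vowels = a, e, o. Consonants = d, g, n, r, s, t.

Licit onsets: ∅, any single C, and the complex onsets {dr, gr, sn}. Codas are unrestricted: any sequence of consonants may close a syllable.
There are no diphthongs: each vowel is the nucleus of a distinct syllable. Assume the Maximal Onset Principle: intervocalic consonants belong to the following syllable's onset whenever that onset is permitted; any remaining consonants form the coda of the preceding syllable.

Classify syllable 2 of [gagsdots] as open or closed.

closed

The vowels are a, o — 2 nuclei, so 2 syllables.
V1 /a/ – V2 /o/: /gsd/ splits as /gs/ + /d/ (/d/ is the longest suffix that is a licit onset).
Putting it together: gags.dots.
Syllable 2 is /dots/ with coda /ts/, so it is closed.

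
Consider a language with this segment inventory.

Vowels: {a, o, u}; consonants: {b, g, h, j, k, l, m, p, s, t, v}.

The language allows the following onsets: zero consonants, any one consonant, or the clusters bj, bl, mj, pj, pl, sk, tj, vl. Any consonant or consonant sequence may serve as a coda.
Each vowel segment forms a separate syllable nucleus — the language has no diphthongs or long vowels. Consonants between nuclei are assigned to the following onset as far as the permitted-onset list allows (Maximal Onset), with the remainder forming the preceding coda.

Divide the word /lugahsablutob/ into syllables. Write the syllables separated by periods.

lu.gah.sa.blu.tob

Nuclei (vowels): u, a, a, u, o → 5 syllables.
σ1/σ2 boundary: /g/ is a single consonant, so it becomes the next onset.
σ2/σ3 boundary: /hs/ splits as /h/ + /s/ (/s/ is the longest suffix that is a licit onset).
σ3/σ4 boundary: /bl/ is a licit onset in full, so it all attaches to the next syllable.
σ4/σ5 boundary: /t/ is a single consonant, so it becomes the next onset.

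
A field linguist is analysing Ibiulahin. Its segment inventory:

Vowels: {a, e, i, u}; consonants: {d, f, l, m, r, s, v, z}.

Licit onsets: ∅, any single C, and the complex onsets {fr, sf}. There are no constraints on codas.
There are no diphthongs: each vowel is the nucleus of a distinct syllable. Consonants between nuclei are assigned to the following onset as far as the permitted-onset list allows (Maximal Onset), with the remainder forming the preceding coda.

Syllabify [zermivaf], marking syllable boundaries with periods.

zer.mi.vaf

Vowels present: e, i, a; each is a nucleus, giving 3 syllables.
/e…i/ gap (V1→V2): /rm/ — longest licit onset from the right is /m/, leaving /r/ as coda.
/i…a/ gap (V2→V3): just /v/ — single C goes to the following onset.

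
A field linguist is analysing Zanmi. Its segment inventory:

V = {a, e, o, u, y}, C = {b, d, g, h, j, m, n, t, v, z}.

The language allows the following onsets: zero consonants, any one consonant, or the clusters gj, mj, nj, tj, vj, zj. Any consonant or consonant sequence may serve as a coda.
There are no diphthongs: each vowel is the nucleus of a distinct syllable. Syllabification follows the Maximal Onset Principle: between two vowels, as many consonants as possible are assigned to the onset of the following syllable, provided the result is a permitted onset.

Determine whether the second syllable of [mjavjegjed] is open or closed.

The vowels are a, e, e — 3 nuclei, so 3 syllables.
V1 /a/ – V2 /e/: /vj/ — entire cluster is a permitted onset → onset /vj/, coda ∅.
V2 /e/ – V3 /e/: cluster /gj/ — /gj/ is itself a permitted onset, so the whole cluster goes right; preceding coda = ∅.
Result: mja.vje.gjed.
Syllable 2 is /vje/; it ends in its nucleus with no coda, so it is open.

open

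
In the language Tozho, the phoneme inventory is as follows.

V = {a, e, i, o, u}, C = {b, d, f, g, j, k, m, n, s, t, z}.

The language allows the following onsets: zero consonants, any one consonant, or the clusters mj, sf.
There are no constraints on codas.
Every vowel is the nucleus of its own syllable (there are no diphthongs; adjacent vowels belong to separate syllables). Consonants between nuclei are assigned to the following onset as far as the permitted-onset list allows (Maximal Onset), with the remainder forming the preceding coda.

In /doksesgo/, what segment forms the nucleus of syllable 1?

o

Vowels present: o, e, o; each is a nucleus, giving 3 syllables.
The first nucleus (vowel 1 from the left) is /o/.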